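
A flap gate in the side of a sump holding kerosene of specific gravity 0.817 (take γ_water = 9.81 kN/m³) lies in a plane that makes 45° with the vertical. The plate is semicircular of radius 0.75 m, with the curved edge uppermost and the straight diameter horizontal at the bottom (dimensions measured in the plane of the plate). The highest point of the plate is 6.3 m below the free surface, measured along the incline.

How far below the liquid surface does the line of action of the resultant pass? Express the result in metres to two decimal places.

γ = 0.817 × 9.81 = 8.01477 kN/m³.
The plate makes 45° with the vertical, i.e. θ = 90° − 45° = 45° to the horizontal. Measuring y along the incline from the free-surface line, vertical depth h = y·sinθ with sinθ = 0.707107.
The centroid lies 4r/(3π) = 0.31831 m above the diameter, so r − 4r/(3π) = 0.75 − 0.31831 = 0.43169 m below the topmost point, so y_c = 6.3 + 0.43169 = 6.73169 m and h_c = 6.73169 × 0.707107 = 4.76003 m.
A = πr²/2 = π × 0.75²/2 = 0.883573 m².
Resultant F = γ·h_c·A = 8.01477 × 4.76003 × 0.883573 = 33.7088 kN.
I_c = (π/8 − 8/(9π))·r⁴ = 0.109757 × 0.75⁴ = 0.0347278 m⁴.
Centre of pressure: y_p = y_c + I_c/(y_c·A) = 6.73169 + 0.0347278/(6.73169 × 0.883573) = 6.73169 + 0.00583863 = 6.73753 m along the plane.
Vertically, h_p = y_p·sinθ = 6.73753 × 0.707107 = 4.76415 m.

h_p = 4.76 m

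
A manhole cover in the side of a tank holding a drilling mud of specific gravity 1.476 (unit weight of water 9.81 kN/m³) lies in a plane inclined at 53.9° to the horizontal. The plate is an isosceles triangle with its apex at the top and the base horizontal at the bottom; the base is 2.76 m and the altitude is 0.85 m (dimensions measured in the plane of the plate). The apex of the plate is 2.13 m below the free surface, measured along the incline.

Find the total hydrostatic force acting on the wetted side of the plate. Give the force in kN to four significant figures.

F ≈ 37.01 kN

γ = 1.476 × 9.81 = 14.47956 kN/m³.
Let θ = 53.9° be the plate's angle to the horizontal; measure y along the incline from where the plane meets the free surface. Vertical depth h = y·sinθ with sinθ = 0.807990.
With the apex up, the centroid sits 2h/3 = 2 × 0.85/3 = 0.566667 m below the apex, so y_c = 2.13 + 0.566667 = 2.69667 m and h_c = 2.69667 × 0.807990 = 2.17888 m.
A = ½ × 2.76 × 0.85 = 1.173 m².
Resultant F = γ·h_c·A = 14.47956 × 2.17888 × 1.173 = 37.0072 kN.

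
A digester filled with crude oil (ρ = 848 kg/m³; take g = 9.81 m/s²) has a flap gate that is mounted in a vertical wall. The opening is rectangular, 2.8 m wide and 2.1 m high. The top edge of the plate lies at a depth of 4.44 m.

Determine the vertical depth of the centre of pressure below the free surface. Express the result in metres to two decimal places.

h_p = 5.56 m

γ = ρg = 848 × 9.81 / 1000 = 8.31888 kN/m³.
The centroid lies 2.1/2 = 1.05 m below the top edge, so the centroid depth is h_c = 4.44 + 1.05 = 5.49 m.
A = 2.8 × 2.1 = 5.88 m².
Resultant F = γ·h_c·A = 8.31888 × 5.49 × 5.88 = 268.543 kN.
I_c = b·h³/12 = 2.8 × 2.1³/12 = 2.1609 m⁴.
Centre of pressure: y_p = y_c + I_c/(y_c·A) = 5.49 + 2.1609/(5.49 × 5.88) = 5.49 + 0.0669399 = 5.55694 m along the plane.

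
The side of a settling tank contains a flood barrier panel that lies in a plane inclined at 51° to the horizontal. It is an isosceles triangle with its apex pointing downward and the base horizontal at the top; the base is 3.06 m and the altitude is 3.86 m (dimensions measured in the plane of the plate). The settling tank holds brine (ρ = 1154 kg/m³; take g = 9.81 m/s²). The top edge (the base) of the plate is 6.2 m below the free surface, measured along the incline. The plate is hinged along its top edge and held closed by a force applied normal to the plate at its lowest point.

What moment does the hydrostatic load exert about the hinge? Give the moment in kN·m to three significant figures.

γ = ρg = 1154 × 9.81 / 1000 = 11.32074 kN/m³.
Let θ = 51° be the plate's angle to the horizontal; measure y along the incline from where the plane meets the free surface. Vertical depth h = y·sinθ with sinθ = 0.777146.
With the apex down, the centroid sits h/3 = 3.86/3 = 1.28667 m below the base (the top edge), so y_c = 6.2 + 1.28667 = 7.48667 m and h_c = 7.48667 × 0.777146 = 5.81824 m.
A = ½ × 3.06 × 3.86 = 5.9058 m².
Resultant F = γ·h_c·A = 11.32074 × 5.81824 × 5.9058 = 388.996 kN.
I_c = b·h³/36 = 3.06 × 3.86³/36 = 4.88856 m⁴.
Centre of pressure: y_p = y_c + I_c/(y_c·A) = 7.48667 + 4.88856/(7.48667 × 5.9058) = 7.48667 + 0.110564 = 7.59723 m along the plane.
The resultant acts 1.28667 + 0.110564 = 1.39723 m (along the plate) below the hinge at the top edge, so the moment about the hinge is M = F × 1.39723 = 388.996 × 1.39723 = 543.517 kN·m.

M ≈ 544 kN·m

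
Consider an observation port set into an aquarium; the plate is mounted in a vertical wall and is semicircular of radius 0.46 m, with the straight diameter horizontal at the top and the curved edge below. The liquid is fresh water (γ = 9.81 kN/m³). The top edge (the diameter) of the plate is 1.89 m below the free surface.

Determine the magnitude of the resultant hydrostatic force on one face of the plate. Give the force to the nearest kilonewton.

γ = 9.81 kN/m³.
The centroid of a semicircle lies 4r/(3π) = 0.19523 m from the diameter, here below the top edge, so the centroid depth is h_c = 1.89 + 0.19523 = 2.08523 m.
A = πr²/2 = π × 0.46²/2 = 0.332381 m².
Resultant F = γ·h_c·A = 9.81 × 2.08523 × 0.332381 = 6.79922 kN.

F ≈ 7 kN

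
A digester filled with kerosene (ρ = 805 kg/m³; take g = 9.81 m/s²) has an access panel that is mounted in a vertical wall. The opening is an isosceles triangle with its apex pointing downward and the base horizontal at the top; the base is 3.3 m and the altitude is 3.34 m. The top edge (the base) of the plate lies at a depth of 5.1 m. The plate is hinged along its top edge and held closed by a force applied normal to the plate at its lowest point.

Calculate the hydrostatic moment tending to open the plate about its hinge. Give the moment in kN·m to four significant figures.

γ = ρg = 805 × 9.81 / 1000 = 7.89705 kN/m³.
With the apex down, the centroid sits h/3 = 3.34/3 = 1.11333 m below the base (the top edge), so the centroid depth is h_c = 5.1 + 1.11333 = 6.21333 m.
A = ½ × 3.3 × 3.34 = 5.511 m².
Resultant F = γ·h_c·A = 7.89705 × 6.21333 × 5.511 = 270.408 kN.
I_c = b·h³/36 = 3.3 × 3.34³/36 = 3.41547 m⁴.
Centre of pressure: y_p = y_c + I_c/(y_c·A) = 6.21333 + 3.41547/(6.21333 × 5.511) = 6.21333 + 0.099746 = 6.31308 m along the plane.
The resultant acts 1.11333 + 0.099746 = 1.21308 m (along the plate) below the hinge at the top edge, so the moment about the hinge is M = F × 1.21308 = 270.408 × 1.21308 = 328.027 kN·m.

M ≈ 328.0 kN·m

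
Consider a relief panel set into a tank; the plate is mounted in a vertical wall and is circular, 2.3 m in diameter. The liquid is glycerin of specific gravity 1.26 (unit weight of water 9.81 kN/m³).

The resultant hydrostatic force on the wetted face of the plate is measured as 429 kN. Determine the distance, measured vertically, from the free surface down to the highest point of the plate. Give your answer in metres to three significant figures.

d_top ≈ 7.20 m

γ = 1.26 × 9.81 = 12.3606 kN/m³.
A = π(1.15)² = 4.15476 m².
From F = γ·h_c·A, the centroid depth is h_c = 429/(12.3606 × 4.15476) = 8.35356 m.
The centroid is at the centre, 1.15 m below the top of the plate, so the highest point sits at h_top = 8.35356 − 1.15 = 7.20356 m below the surface.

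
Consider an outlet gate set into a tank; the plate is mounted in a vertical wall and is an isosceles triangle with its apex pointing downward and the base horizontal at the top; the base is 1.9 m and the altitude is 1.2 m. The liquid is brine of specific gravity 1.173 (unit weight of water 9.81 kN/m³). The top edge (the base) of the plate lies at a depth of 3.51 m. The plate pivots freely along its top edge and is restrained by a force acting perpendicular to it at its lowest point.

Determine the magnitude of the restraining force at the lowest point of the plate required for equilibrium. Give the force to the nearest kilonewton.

P ≈ 18 kN

γ = 1.173 × 9.81 = 11.50713 kN/m³.
With the apex down, the centroid sits h/3 = 1.2/3 = 0.4 m below the base (the top edge), so the centroid depth is h_c = 3.51 + 0.4 = 3.91 m.
A = ½ × 1.9 × 1.2 = 1.14 m².
Resultant F = γ·h_c·A = 11.50713 × 3.91 × 1.14 = 51.2919 kN.
I_c = b·h³/36 = 1.9 × 1.2³/36 = 0.0912 m⁴.
Centre of pressure: y_p = y_c + I_c/(y_c·A) = 3.91 + 0.0912/(3.91 × 1.14) = 3.91 + 0.0204604 = 3.93046 m along the plane.
The resultant acts 0.4 + 0.0204604 = 0.42046 m (along the plate) below the hinge at the top edge, so the moment about the hinge is M = F × 0.42046 = 51.2919 × 0.42046 = 21.5662 kN·m.
A normal force at the bottom, 1.2 m from the hinge, must supply this moment: P = 21.5662/1.2 = 17.9718 kN.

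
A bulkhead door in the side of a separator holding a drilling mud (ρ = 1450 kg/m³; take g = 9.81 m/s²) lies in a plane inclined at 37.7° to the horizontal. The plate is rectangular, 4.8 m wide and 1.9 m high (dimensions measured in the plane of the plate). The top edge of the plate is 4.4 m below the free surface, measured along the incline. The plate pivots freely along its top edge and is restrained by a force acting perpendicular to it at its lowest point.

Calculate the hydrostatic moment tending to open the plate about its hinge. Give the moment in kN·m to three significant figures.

γ = ρg = 1450 × 9.81 / 1000 = 14.2245 kN/m³.
Let θ = 37.7° be the plate's angle to the horizontal; measure y along the incline from where the plane meets the free surface. Vertical depth h = y·sinθ with sinθ = 0.611527.
The centroid lies 1.9/2 = 0.95 m below the top edge, so y_c = 4.4 + 0.95 = 5.35 m and h_c = 5.35 × 0.611527 = 3.27167 m.
A = 4.8 × 1.9 = 9.12 m².
Resultant F = γ·h_c·A = 14.2245 × 3.27167 × 9.12 = 424.425 kN.
I_c = b·h³/12 = 4.8 × 1.9³/12 = 2.7436 m⁴.
Centre of pressure: y_p = y_c + I_c/(y_c·A) = 5.35 + 2.7436/(5.35 × 9.12) = 5.35 + 0.0562305 = 5.40623 m along the plane.
The resultant acts 0.95 + 0.0562305 = 1.00623 m (along the plate) below the hinge at the top edge, so the moment about the hinge is M = F × 1.00623 = 424.425 × 1.00623 = 427.069 kN·m.

M ≈ 427 kN·m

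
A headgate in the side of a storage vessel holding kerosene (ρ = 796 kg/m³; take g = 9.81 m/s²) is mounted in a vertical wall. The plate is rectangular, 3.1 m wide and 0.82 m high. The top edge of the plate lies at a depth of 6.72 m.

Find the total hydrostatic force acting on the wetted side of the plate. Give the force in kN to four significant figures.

γ = ρg = 796 × 9.81 / 1000 = 7.80876 kN/m³.
The centroid lies 0.82/2 = 0.41 m below the top edge, so the centroid depth is h_c = 6.72 + 0.41 = 7.13 m.
A = 3.1 × 0.82 = 2.542 m².
Resultant F = γ·h_c·A = 7.80876 × 7.13 × 2.542 = 141.53 kN.

F ≈ 141.5 kN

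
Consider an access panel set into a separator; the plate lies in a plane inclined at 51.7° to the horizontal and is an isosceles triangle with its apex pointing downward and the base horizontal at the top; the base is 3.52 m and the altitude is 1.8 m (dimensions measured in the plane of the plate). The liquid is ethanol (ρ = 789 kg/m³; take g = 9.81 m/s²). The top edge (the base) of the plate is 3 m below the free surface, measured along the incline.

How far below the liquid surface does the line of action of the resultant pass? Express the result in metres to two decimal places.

γ = ρg = 789 × 9.81 / 1000 = 7.74009 kN/m³.
Let θ = 51.7° be the plate's angle to the horizontal; measure y along the incline from where the plane meets the free surface. Vertical depth h = y·sinθ with sinθ = 0.784776.
With the apex down, the centroid sits h/3 = 1.8/3 = 0.6 m below the base (the top edge), so y_c = 3 + 0.6 = 3.6 m and h_c = 3.6 × 0.784776 = 2.82519 m.
A = ½ × 3.52 × 1.8 = 3.168 m².
Resultant F = γ·h_c·A = 7.74009 × 2.82519 × 3.168 = 69.2754 kN.
I_c = b·h³/36 = 3.52 × 1.8³/36 = 0.57024 m⁴.
Centre of pressure: y_p = y_c + I_c/(y_c·A) = 3.6 + 0.57024/(3.6 × 3.168) = 3.6 + 0.05 = 3.65 m along the plane.
Vertically, h_p = y_p·sinθ = 3.65 × 0.784776 = 2.86443 m.

h_p = 2.86 m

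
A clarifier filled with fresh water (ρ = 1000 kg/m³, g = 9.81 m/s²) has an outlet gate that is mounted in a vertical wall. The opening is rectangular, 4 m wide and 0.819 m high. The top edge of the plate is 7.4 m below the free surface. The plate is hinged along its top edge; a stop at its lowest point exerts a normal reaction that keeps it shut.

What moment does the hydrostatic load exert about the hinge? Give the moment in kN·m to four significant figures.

M ≈ 104.6 kN·m

γ = ρg = 1000 × 9.81 = 9810 N/m³ = 9.81 kN/m³.
The centroid lies 0.819/2 = 0.4095 m below the top edge, so the centroid depth is h_c = 7.4 + 0.4095 = 7.8095 m.
A = 4 × 0.819 = 3.276 m².
Resultant F = γ·h_c·A = 9.81 × 7.8095 × 3.276 = 250.978 kN.
I_c = b·h³/12 = 4 × 0.819³/12 = 0.183118 m⁴.
Centre of pressure: y_p = y_c + I_c/(y_c·A) = 7.8095 + 0.183118/(7.8095 × 3.276) = 7.8095 + 0.00715754 = 7.81666 m along the plane.
The resultant acts 0.4095 + 0.00715754 = 0.416658 m (along the plate) below the hinge at the top edge, so the moment about the hinge is M = F × 0.416658 = 250.978 × 0.416658 = 104.572 kN·m.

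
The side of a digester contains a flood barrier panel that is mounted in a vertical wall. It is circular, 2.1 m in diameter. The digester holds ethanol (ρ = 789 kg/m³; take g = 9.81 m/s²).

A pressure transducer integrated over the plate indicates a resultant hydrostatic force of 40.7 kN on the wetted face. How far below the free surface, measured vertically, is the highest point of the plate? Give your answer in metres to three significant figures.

d_top ≈ 0.468 m

γ = ρg = 789 × 9.81 / 1000 = 7.74009 kN/m³.
A = π(1.05)² = 3.46361 m².
From F = γ·h_c·A, the centroid depth is h_c = 40.7/(7.74009 × 3.46361) = 1.51817 m.
The centroid is at the centre, 1.05 m below the top of the plate, so the highest point sits at h_top = 1.51817 − 1.05 = 0.46817 m below the surface.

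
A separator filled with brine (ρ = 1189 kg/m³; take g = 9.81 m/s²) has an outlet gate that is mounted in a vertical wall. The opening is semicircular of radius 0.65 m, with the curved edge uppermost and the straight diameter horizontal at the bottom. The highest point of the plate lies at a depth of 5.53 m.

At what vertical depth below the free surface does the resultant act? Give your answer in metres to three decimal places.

γ = ρg = 1189 × 9.81 / 1000 = 11.66409 kN/m³.
The centroid lies 4r/(3π) = 0.275869 m above the diameter, so r − 4r/(3π) = 0.65 − 0.275869 = 0.374131 m below the topmost point, so the centroid depth is h_c = 5.53 + 0.374131 = 5.90413 m.
A = πr²/2 = π × 0.65²/2 = 0.663661 m².
Resultant F = γ·h_c·A = 11.66409 × 5.90413 × 0.663661 = 45.7039 kN.
I_c = (π/8 − 8/(9π))·r⁴ = 0.109757 × 0.65⁴ = 0.0195923 m⁴.
Centre of pressure: y_p = y_c + I_c/(y_c·A) = 5.90413 + 0.0195923/(5.90413 × 0.663661) = 5.90413 + 0.00500015 = 5.90913 m along the plane.

h_p = 5.909 m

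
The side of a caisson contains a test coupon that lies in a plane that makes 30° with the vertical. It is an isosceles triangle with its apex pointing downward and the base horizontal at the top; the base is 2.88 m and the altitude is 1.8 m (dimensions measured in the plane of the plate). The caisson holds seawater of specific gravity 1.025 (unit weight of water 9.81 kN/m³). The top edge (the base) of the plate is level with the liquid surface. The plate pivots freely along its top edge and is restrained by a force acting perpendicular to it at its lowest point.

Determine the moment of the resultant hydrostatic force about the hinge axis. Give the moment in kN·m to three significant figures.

γ = 1.025 × 9.81 = 10.05525 kN/m³.
The plate makes 30° with the vertical, i.e. θ = 90° − 30° = 60° to the horizontal. Measuring y along the incline from the free-surface line, vertical depth h = y·sinθ with sinθ = 0.866025.
With the apex down, the centroid sits h/3 = 1.8/3 = 0.6 m below the base (the top edge), so y_c = 0.6 m and h_c = 0.6 × 0.866025 = 0.519615 m.
A = ½ × 2.88 × 1.8 = 2.592 m².
Resultant F = γ·h_c·A = 10.05525 × 0.519615 × 2.592 = 13.5428 kN.
I_c = b·h³/36 = 2.88 × 1.8³/36 = 0.46656 m⁴.
Centre of pressure: y_p = y_c + I_c/(y_c·A) = 0.6 + 0.46656/(0.6 × 2.592) = 0.6 + 0.3 = 0.9 m along the plane.
The resultant acts 0.6 + 0.3 = 0.9 m (along the plate) below the hinge at the top edge, so the moment about the hinge is M = F × 0.9 = 13.5428 × 0.9 = 12.1885 kN·m.

M ≈ 12.2 kN·m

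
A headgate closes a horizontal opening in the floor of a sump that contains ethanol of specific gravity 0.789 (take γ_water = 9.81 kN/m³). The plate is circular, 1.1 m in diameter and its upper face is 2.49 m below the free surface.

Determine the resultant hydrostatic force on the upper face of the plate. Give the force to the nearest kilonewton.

γ = 0.789 × 9.81 = 7.74009 kN/m³.
The plate is horizontal, so pressure is uniform at p = γ·h = 7.74009 × 2.49 = 19.2728 kN/m².
A = π(0.55)² = 0.950332 m².
F = p·A = 19.2728 × 0.950332 = 18.3156 kN.

F ≈ 18 kN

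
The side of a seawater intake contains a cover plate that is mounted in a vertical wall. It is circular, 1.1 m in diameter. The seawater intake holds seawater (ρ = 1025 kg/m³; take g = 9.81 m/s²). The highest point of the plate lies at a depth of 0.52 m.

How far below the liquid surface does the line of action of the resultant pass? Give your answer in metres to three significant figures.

γ = ρg = 1025 × 9.81 / 1000 = 10.05525 kN/m³.
The centroid is at the centre, 0.55 m below the top of the plate, so the centroid depth is h_c = 0.52 + 0.55 = 1.07 m.
A = π(0.55)² = 0.950332 m².
Resultant F = γ·h_c·A = 10.05525 × 1.07 × 0.950332 = 10.2247 kN.
I_c = πr⁴/4 = π × 0.55⁴/4 = 0.0718688 m⁴.
Centre of pressure: y_p = y_c + I_c/(y_c·A) = 1.07 + 0.0718688/(1.07 × 0.950332) = 1.07 + 0.0706775 = 1.14068 m along the plane.

h_p = 1.14 m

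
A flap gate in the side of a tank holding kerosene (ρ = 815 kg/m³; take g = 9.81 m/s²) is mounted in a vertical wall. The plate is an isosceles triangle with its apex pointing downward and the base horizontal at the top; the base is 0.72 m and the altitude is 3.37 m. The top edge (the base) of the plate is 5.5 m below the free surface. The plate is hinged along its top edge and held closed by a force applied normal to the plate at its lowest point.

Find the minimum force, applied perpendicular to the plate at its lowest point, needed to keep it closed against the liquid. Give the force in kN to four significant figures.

γ = ρg = 815 × 9.81 / 1000 = 7.99515 kN/m³.
With the apex down, the centroid sits h/3 = 3.37/3 = 1.12333 m below the base (the top edge), so the centroid depth is h_c = 5.5 + 1.12333 = 6.62333 m.
A = ½ × 0.72 × 3.37 = 1.2132 m².
Resultant F = γ·h_c·A = 7.99515 × 6.62333 × 1.2132 = 64.2444 kN.
I_c = b·h³/36 = 0.72 × 3.37³/36 = 0.765455 m⁴.
Centre of pressure: y_p = y_c + I_c/(y_c·A) = 6.62333 + 0.765455/(6.62333 × 1.2132) = 6.62333 + 0.0952601 = 6.71859 m along the plane.
The resultant acts 1.12333 + 0.0952601 = 1.21859 m (along the plate) below the hinge at the top edge, so the moment about the hinge is M = F × 1.21859 = 64.2444 × 1.21859 = 78.2876 kN·m.
A normal force at the bottom, 3.37 m from the hinge, must supply this moment: P = 78.2876/3.37 = 23.2307 kN.

P ≈ 23.23 kN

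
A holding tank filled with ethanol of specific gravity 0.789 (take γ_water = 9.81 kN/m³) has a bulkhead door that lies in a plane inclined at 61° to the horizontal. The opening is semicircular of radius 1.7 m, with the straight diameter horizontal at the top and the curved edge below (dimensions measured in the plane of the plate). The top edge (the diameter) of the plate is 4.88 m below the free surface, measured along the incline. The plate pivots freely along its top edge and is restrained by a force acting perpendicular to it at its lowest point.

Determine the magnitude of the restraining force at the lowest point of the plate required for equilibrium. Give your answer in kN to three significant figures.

γ = 0.789 × 9.81 = 7.74009 kN/m³.
Let θ = 61° be the plate's angle to the horizontal; measure y along the incline from where the plane meets the free surface. Vertical depth h = y·sinθ with sinθ = 0.874620.
The centroid of a semicircle lies 4r/(3π) = 0.721502 m from the diameter, here below the top edge, so y_c = 4.88 + 0.721502 = 5.6015 m and h_c = 5.6015 × 0.874620 = 4.89918 m.
A = πr²/2 = π × 1.7²/2 = 4.5396 m².
Resultant F = γ·h_c·A = 7.74009 × 4.89918 × 4.5396 = 172.142 kN.
I_c = (π/8 − 8/(9π))·r⁴ = 0.109757 × 1.7⁴ = 0.916701 m⁴.
Centre of pressure: y_p = y_c + I_c/(y_c·A) = 5.6015 + 0.916701/(5.6015 × 4.5396) = 5.6015 + 0.03605 = 5.63755 m along the plane.
The resultant acts 0.721502 + 0.03605 = 0.757552 m (along the plate) below the hinge at the top edge, so the moment about the hinge is M = F × 0.757552 = 172.142 × 0.757552 = 130.407 kN·m.
A normal force at the bottom, 1.7 m from the hinge, must supply this moment: P = 130.407/1.7 = 76.71 kN.

P ≈ 76.7 kN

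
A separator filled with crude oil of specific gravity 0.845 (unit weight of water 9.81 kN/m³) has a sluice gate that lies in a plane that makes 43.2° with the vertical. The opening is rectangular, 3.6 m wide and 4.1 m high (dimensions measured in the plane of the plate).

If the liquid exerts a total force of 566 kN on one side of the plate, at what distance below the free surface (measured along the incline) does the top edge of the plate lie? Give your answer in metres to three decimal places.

γ = 0.845 × 9.81 = 8.28945 kN/m³.
A = 3.6 × 4.1 = 14.76 m².
From F = γ·h_c·A, the centroid depth is h_c = 566/(8.28945 × 14.76) = 4.62599 m.
The plate makes 43.2° with the vertical, i.e. θ = 90° − 43.2° = 46.8° to the horizontal. Measuring y along the incline from the free-surface line, vertical depth h = y·sinθ with sinθ = 0.728969.
Along the incline, y_c = h_c/sinθ = 4.62599/0.728969 = 6.34594 m.
The centroid lies 4.1/2 = 2.05 m below the top edge, so the top edge sits at y_top = 6.34594 − 2.05 = 4.29594 m along the incline.

y_top ≈ 4.296 m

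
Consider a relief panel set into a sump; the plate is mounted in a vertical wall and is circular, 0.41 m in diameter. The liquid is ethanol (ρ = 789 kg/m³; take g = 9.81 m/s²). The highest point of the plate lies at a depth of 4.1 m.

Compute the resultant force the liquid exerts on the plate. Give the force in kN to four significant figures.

γ = ρg = 789 × 9.81 / 1000 = 7.74009 kN/m³.
The centroid is at the centre, 0.205 m below the top of the plate, so the centroid depth is h_c = 4.1 + 0.205 = 4.305 m.
A = π(0.205)² = 0.132025 m².
Resultant F = γ·h_c·A = 7.74009 × 4.305 × 0.132025 = 4.39922 kN.

F ≈ 4.399 kN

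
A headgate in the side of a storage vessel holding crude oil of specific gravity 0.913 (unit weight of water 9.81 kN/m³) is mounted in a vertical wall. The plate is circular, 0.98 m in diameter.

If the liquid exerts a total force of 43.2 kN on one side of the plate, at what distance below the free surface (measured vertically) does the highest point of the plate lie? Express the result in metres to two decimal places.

d_top ≈ 5.90 m

γ = 0.913 × 9.81 = 8.95653 kN/m³.
A = π(0.49)² = 0.754296 m².
From F = γ·h_c·A, the centroid depth is h_c = 43.2/(8.95653 × 0.754296) = 6.39443 m.
The centroid is at the centre, 0.49 m below the top of the plate, so the highest point sits at h_top = 6.39443 − 0.49 = 5.90443 m below the surface.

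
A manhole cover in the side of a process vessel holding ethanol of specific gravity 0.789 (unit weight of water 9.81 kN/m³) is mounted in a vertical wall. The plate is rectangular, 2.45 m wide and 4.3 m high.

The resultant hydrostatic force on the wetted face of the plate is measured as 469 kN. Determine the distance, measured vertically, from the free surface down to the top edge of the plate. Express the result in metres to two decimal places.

d_top ≈ 3.60 m

γ = 0.789 × 9.81 = 7.74009 kN/m³.
A = 2.45 × 4.3 = 10.535 m².
From F = γ·h_c·A, the centroid depth is h_c = 469/(7.74009 × 10.535) = 5.75165 m.
The centroid lies 4.3/2 = 2.15 m below the top edge, so the top edge sits at h_top = 5.75165 − 2.15 = 3.60165 m below the surface.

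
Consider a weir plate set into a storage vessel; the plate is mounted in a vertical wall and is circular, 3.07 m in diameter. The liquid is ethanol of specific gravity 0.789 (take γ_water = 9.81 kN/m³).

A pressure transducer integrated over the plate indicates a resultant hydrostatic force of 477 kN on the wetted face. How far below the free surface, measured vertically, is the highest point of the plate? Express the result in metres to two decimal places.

d_top ≈ 6.79 m

γ = 0.789 × 9.81 = 7.74009 kN/m³.
A = π(1.535)² = 7.4023 m².
From F = γ·h_c·A, the centroid depth is h_c = 477/(7.74009 × 7.4023) = 8.32541 m.
The centroid is at the centre, 1.535 m below the top of the plate, so the highest point sits at h_top = 8.32541 − 1.535 = 6.79041 m below the surface.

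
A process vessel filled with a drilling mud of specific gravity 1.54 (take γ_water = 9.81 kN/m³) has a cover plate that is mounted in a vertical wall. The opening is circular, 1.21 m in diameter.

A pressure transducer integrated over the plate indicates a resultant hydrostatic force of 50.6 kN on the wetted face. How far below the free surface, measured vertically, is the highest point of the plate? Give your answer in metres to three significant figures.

γ = 1.54 × 9.81 = 15.1074 kN/m³.
A = π(0.605)² = 1.1499 m².
From F = γ·h_c·A, the centroid depth is h_c = 50.6/(15.1074 × 1.1499) = 2.91273 m.
The centroid is at the centre, 0.605 m below the top of the plate, so the highest point sits at h_top = 2.91273 − 0.605 = 2.30773 m below the surface.

d_top ≈ 2.31 m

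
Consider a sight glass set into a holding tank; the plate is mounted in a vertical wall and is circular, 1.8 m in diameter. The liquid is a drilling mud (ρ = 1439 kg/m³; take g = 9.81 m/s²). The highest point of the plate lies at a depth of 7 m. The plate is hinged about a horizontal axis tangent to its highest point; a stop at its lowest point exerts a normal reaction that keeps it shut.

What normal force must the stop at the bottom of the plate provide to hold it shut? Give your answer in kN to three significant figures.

γ = ρg = 1439 × 9.81 / 1000 = 14.11659 kN/m³.
The centroid is at the centre, 0.9 m below the top of the plate, so the centroid depth is h_c = 7 + 0.9 = 7.9 m.
A = π(0.9)² = 2.54469 m².
Resultant F = γ·h_c·A = 14.11659 × 7.9 × 2.54469 = 283.787 kN.
I_c = πr⁴/4 = π × 0.9⁴/4 = 0.5153 m⁴.
Centre of pressure: y_p = y_c + I_c/(y_c·A) = 7.9 + 0.5153/(7.9 × 2.54469) = 7.9 + 0.0256329 = 7.92563 m along the plane.
The resultant acts 0.9 + 0.0256329 = 0.925633 m (along the plate) below the hinge at the top edge, so the moment about the hinge is M = F × 0.925633 = 283.787 × 0.925633 = 262.683 kN·m.
A normal force at the bottom, 1.8 m from the hinge, must supply this moment: P = 262.683/1.8 = 145.935 kN.

P ≈ 146 kN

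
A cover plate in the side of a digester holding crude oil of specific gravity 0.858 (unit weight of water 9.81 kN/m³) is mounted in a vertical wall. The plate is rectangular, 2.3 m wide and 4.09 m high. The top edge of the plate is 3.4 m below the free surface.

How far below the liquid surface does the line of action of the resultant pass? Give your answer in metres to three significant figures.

γ = 0.858 × 9.81 = 8.41698 kN/m³.
The centroid lies 4.09/2 = 2.045 m below the top edge, so the centroid depth is h_c = 3.4 + 2.045 = 5.445 m.
A = 2.3 × 4.09 = 9.407 m².
Resultant F = γ·h_c·A = 8.41698 × 5.445 × 9.407 = 431.127 kN.
I_c = b·h³/12 = 2.3 × 4.09³/12 = 13.1134 m⁴.
Centre of pressure: y_p = y_c + I_c/(y_c·A) = 5.445 + 13.1134/(5.445 × 9.407) = 5.445 + 0.256016 = 5.70102 m along the plane.

h_p = 5.70 m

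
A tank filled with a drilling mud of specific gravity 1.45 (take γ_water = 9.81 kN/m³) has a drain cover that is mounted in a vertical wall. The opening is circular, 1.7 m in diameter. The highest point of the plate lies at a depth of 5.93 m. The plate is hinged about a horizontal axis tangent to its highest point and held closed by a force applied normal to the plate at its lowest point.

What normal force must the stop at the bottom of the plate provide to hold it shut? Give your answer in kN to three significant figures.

P ≈ 113 kN

γ = 1.45 × 9.81 = 14.2245 kN/m³.
The centroid is at the centre, 0.85 m below the top of the plate, so the centroid depth is h_c = 5.93 + 0.85 = 6.78 m.
A = π(0.85)² = 2.2698 m².
Resultant F = γ·h_c·A = 14.2245 × 6.78 × 2.2698 = 218.904 kN.
I_c = πr⁴/4 = π × 0.85⁴/4 = 0.409983 m⁴.
Centre of pressure: y_p = y_c + I_c/(y_c·A) = 6.78 + 0.409983/(6.78 × 2.2698) = 6.78 + 0.0266409 = 6.80664 m along the plane.
The resultant acts 0.85 + 0.0266409 = 0.876641 m (along the plate) below the hinge at the top edge, so the moment about the hinge is M = F × 0.876641 = 218.904 × 0.876641 = 191.9 kN·m.
A normal force at the bottom, 1.7 m from the hinge, must supply this moment: P = 191.9/1.7 = 112.882 kN.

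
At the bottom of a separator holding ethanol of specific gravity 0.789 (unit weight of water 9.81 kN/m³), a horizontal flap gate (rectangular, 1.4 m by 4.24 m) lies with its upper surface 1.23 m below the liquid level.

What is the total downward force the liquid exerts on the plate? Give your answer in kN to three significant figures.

F ≈ 56.5 kN

γ = 0.789 × 9.81 = 7.74009 kN/m³.
The plate is horizontal, so pressure is uniform at p = γ·h = 7.74009 × 1.23 = 9.52031 kN/m².
A = 1.4 × 4.24 = 5.936 m².
F = p·A = 9.52031 × 5.936 = 56.5126 kN.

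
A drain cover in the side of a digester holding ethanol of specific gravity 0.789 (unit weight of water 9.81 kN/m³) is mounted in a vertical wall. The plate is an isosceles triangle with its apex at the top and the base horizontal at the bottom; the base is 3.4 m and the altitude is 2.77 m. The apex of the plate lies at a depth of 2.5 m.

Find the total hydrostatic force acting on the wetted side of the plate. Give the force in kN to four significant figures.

F ≈ 158.4 kN

γ = 0.789 × 9.81 = 7.74009 kN/m³.
With the apex up, the centroid sits 2h/3 = 2 × 2.77/3 = 1.84667 m below the apex, so the centroid depth is h_c = 2.5 + 1.84667 = 4.34667 m.
A = ½ × 3.4 × 2.77 = 4.709 m².
Resultant F = γ·h_c·A = 7.74009 × 4.34667 × 4.709 = 158.428 kN.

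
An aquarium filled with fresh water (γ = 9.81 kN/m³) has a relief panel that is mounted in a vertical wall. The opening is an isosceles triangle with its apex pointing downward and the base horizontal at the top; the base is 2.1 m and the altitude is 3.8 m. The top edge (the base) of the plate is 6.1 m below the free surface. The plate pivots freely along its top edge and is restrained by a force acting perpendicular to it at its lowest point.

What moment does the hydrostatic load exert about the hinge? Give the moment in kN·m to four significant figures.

γ = 9.81 kN/m³.
With the apex down, the centroid sits h/3 = 3.8/3 = 1.26667 m below the base (the top edge), so the centroid depth is h_c = 6.1 + 1.26667 = 7.36667 m.
A = ½ × 2.1 × 3.8 = 3.99 m².
Resultant F = γ·h_c·A = 9.81 × 7.36667 × 3.99 = 288.345 kN.
I_c = b·h³/36 = 2.1 × 3.8³/36 = 3.20087 m⁴.
Centre of pressure: y_p = y_c + I_c/(y_c·A) = 7.36667 + 3.20087/(7.36667 × 3.99) = 7.36667 + 0.108899 = 7.47557 m along the plane.
The resultant acts 1.26667 + 0.108899 = 1.37557 m (along the plate) below the hinge at the top edge, so the moment about the hinge is M = F × 1.37557 = 288.345 × 1.37557 = 396.639 kN·m.

M ≈ 396.6 kN·m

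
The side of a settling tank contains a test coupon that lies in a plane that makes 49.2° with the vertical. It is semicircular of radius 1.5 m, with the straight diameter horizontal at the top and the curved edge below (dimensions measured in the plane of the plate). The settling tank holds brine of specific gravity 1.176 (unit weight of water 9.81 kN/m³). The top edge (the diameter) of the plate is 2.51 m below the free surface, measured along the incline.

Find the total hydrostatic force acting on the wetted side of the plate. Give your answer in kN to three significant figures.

F ≈ 83.8 kN

γ = 1.176 × 9.81 = 11.53656 kN/m³.
The plate makes 49.2° with the vertical, i.e. θ = 90° − 49.2° = 40.8° to the horizontal. Measuring y along the incline from the free-surface line, vertical depth h = y·sinθ with sinθ = 0.653421.
The centroid of a semicircle lies 4r/(3π) = 0.63662 m from the diameter, here below the top edge, so y_c = 2.51 + 0.63662 = 3.14662 m and h_c = 3.14662 × 0.653421 = 2.05607 m.
A = πr²/2 = π × 1.5²/2 = 3.53429 m².
Resultant F = γ·h_c·A = 11.53656 × 2.05607 × 3.53429 = 83.8333 kN.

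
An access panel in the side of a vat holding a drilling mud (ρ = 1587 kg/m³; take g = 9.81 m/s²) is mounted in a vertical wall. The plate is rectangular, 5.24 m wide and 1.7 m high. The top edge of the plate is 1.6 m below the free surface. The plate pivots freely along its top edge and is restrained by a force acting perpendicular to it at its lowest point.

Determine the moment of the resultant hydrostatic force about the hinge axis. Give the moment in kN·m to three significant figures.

γ = ρg = 1587 × 9.81 / 1000 = 15.56847 kN/m³.
The centroid lies 1.7/2 = 0.85 m below the top edge, so the centroid depth is h_c = 1.6 + 0.85 = 2.45 m.
A = 5.24 × 1.7 = 8.908 m².
Resultant F = γ·h_c·A = 15.56847 × 2.45 × 8.908 = 339.776 kN.
I_c = b·h³/12 = 5.24 × 1.7³/12 = 2.14534 m⁴.
Centre of pressure: y_p = y_c + I_c/(y_c·A) = 2.45 + 2.14534/(2.45 × 8.908) = 2.45 + 0.0982992 = 2.5483 m along the plane.
The resultant acts 0.85 + 0.0982992 = 0.948299 m (along the plate) below the hinge at the top edge, so the moment about the hinge is M = F × 0.948299 = 339.776 × 0.948299 = 322.209 kN·m.

M ≈ 322 kN·m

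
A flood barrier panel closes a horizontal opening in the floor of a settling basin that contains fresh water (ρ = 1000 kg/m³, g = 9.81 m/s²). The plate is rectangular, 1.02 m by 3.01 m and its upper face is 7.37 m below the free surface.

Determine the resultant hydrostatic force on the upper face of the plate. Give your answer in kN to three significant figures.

γ = ρg = 1000 × 9.81 = 9810 N/m³ = 9.81 kN/m³.
The plate is horizontal, so pressure is uniform at p = γ·h = 9.81 × 7.37 = 72.2997 kN/m².
A = 1.02 × 3.01 = 3.0702 m².
F = p·A = 72.2997 × 3.0702 = 221.975 kN.

F ≈ 222 kN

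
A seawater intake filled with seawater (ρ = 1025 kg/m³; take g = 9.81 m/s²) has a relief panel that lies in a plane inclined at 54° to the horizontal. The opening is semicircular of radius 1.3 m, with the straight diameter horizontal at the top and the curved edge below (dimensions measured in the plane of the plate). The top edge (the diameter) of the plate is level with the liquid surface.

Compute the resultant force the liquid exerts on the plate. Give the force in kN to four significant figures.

F ≈ 11.91 kN

γ = ρg = 1025 × 9.81 / 1000 = 10.05525 kN/m³.
Let θ = 54° be the plate's angle to the horizontal; measure y along the incline from where the plane meets the free surface. Vertical depth h = y·sinθ with sinθ = 0.809017.
The centroid of a semicircle lies 4r/(3π) = 0.551737 m from the diameter, here below the top edge, so y_c = 0.551737 m and h_c = 0.551737 × 0.809017 = 0.446365 m.
A = πr²/2 = π × 1.3²/2 = 2.65465 m².
Resultant F = γ·h_c·A = 10.05525 × 0.446365 × 2.65465 = 11.9149 kN.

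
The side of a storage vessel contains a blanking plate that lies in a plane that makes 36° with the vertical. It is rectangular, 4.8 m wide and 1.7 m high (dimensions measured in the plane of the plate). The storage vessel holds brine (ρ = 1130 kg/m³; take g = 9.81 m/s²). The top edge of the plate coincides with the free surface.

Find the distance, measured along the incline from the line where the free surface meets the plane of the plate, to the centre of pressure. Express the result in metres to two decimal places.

y_p = 1.13 m

γ = ρg = 1130 × 9.81 / 1000 = 11.0853 kN/m³.
The plate makes 36° with the vertical, i.e. θ = 90° − 36° = 54° to the horizontal. Measuring y along the incline from the free-surface line, vertical depth h = y·sinθ with sinθ = 0.809017.
The centroid lies 1.7/2 = 0.85 m below the top edge, so y_c = 0.85 m and h_c = 0.85 × 0.809017 = 0.687664 m.
A = 4.8 × 1.7 = 8.16 m².
Resultant F = γ·h_c·A = 11.0853 × 0.687664 × 8.16 = 62.2034 kN.
I_c = b·h³/12 = 4.8 × 1.7³/12 = 1.9652 m⁴.
Centre of pressure: y_p = y_c + I_c/(y_c·A) = 0.85 + 1.9652/(0.85 × 8.16) = 0.85 + 0.283333 = 1.13333 m along the plane.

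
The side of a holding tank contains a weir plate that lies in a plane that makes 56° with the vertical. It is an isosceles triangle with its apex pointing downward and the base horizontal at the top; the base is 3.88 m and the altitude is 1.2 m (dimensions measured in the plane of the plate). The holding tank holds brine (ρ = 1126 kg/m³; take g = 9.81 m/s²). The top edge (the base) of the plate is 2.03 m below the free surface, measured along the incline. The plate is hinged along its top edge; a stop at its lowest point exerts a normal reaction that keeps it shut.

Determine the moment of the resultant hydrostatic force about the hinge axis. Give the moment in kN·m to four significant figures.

γ = ρg = 1126 × 9.81 / 1000 = 11.04606 kN/m³.
The plate makes 56° with the vertical, i.e. θ = 90° − 56° = 34° to the horizontal. Measuring y along the incline from the free-surface line, vertical depth h = y·sinθ with sinθ = 0.559193.
With the apex down, the centroid sits h/3 = 1.2/3 = 0.4 m below the base (the top edge), so y_c = 2.03 + 0.4 = 2.43 m and h_c = 2.43 × 0.559193 = 1.35884 m.
A = ½ × 3.88 × 1.2 = 2.328 m².
Resultant F = γ·h_c·A = 11.04606 × 1.35884 × 2.328 = 34.9429 kN.
I_c = b·h³/36 = 3.88 × 1.2³/36 = 0.18624 m⁴.
Centre of pressure: y_p = y_c + I_c/(y_c·A) = 2.43 + 0.18624/(2.43 × 2.328) = 2.43 + 0.0329218 = 2.46292 m along the plane.
The resultant acts 0.4 + 0.0329218 = 0.432922 m (along the plate) below the hinge at the top edge, so the moment about the hinge is M = F × 0.432922 = 34.9429 × 0.432922 = 15.1276 kN·m.

M ≈ 15.13 kN·m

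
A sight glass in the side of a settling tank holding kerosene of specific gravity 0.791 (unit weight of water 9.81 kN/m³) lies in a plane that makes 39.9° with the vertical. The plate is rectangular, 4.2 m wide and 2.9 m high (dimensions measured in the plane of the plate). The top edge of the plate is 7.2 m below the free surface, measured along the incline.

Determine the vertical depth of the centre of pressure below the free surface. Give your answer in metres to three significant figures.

γ = 0.791 × 9.81 = 7.75971 kN/m³.
The plate makes 39.9° with the vertical, i.e. θ = 90° − 39.9° = 50.1° to the horizontal. Measuring y along the incline from the free-surface line, vertical depth h = y·sinθ with sinθ = 0.767165.
The centroid lies 2.9/2 = 1.45 m below the top edge, so y_c = 7.2 + 1.45 = 8.65 m and h_c = 8.65 × 0.767165 = 6.63598 m.
A = 4.2 × 2.9 = 12.18 m².
Resultant F = γ·h_c·A = 7.75971 × 6.63598 × 12.18 = 627.188 kN.
I_c = b·h³/12 = 4.2 × 2.9³/12 = 8.53615 m⁴.
Centre of pressure: y_p = y_c + I_c/(y_c·A) = 8.65 + 8.53615/(8.65 × 12.18) = 8.65 + 0.0810212 = 8.73102 m along the plane.
Vertically, h_p = y_p·sinθ = 8.73102 × 0.767165 = 6.69813 m.

h_p = 6.70 m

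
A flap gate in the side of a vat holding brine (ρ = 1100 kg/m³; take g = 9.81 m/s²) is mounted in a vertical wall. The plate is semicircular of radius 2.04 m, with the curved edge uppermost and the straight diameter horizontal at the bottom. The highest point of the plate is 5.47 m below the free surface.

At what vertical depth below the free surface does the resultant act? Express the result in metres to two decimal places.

h_p = 6.69 m

γ = ρg = 1100 × 9.81 / 1000 = 10.791 kN/m³.
The centroid lies 4r/(3π) = 0.865803 m above the diameter, so r − 4r/(3π) = 2.04 − 0.865803 = 1.1742 m below the topmost point, so the centroid depth is h_c = 5.47 + 1.1742 = 6.6442 m.
A = πr²/2 = π × 2.04²/2 = 6.53703 m².
Resultant F = γ·h_c·A = 10.791 × 6.6442 × 6.53703 = 468.689 kN.
I_c = (π/8 − 8/(9π))·r⁴ = 0.109757 × 2.04⁴ = 1.90087 m⁴.
Centre of pressure: y_p = y_c + I_c/(y_c·A) = 6.6442 + 1.90087/(6.6442 × 6.53703) = 6.6442 + 0.0437652 = 6.68797 m along the plane.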